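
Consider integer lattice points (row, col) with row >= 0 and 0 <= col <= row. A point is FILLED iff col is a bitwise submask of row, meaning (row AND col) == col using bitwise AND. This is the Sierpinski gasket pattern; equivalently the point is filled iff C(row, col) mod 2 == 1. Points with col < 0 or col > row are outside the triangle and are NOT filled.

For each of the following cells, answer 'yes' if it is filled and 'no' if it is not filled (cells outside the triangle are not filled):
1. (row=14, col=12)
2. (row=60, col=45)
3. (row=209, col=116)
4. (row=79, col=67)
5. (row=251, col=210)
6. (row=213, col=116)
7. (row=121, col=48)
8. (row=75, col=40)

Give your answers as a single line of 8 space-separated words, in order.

Answer: yes no no yes yes no yes no

Derivation:
(14,12): row=0b1110, col=0b1100, row AND col = 0b1100 = 12; 12 == 12 -> filled
(60,45): row=0b111100, col=0b101101, row AND col = 0b101100 = 44; 44 != 45 -> empty
(209,116): row=0b11010001, col=0b1110100, row AND col = 0b1010000 = 80; 80 != 116 -> empty
(79,67): row=0b1001111, col=0b1000011, row AND col = 0b1000011 = 67; 67 == 67 -> filled
(251,210): row=0b11111011, col=0b11010010, row AND col = 0b11010010 = 210; 210 == 210 -> filled
(213,116): row=0b11010101, col=0b1110100, row AND col = 0b1010100 = 84; 84 != 116 -> empty
(121,48): row=0b1111001, col=0b110000, row AND col = 0b110000 = 48; 48 == 48 -> filled
(75,40): row=0b1001011, col=0b101000, row AND col = 0b1000 = 8; 8 != 40 -> empty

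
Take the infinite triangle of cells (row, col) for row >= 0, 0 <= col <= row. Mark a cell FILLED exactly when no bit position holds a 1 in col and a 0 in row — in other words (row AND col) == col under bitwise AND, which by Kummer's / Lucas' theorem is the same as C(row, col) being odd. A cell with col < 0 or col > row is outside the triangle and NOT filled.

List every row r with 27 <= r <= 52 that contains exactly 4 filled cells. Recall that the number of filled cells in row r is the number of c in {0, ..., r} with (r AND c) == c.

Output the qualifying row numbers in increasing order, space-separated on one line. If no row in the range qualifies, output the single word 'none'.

Answer: 33 34 36 40 48

Derivation:
Row r has 2^popcount(r) filled cells, so we need popcount(r) = log2(4) = 2.
Scan r = 27..52 and keep those with exactly 2 one-bits:
r=27=11011 popcount=4 -> skip
r=28=11100 popcount=3 -> skip
r=29=11101 popcount=4 -> skip
r=30=11110 popcount=4 -> skip
r=31=11111 popcount=5 -> skip
r=32=100000 popcount=1 -> skip
r=33=100001 popcount=2 -> KEEP
r=34=100010 popcount=2 -> KEEP
r=35=100011 popcount=3 -> skip
r=36=100100 popcount=2 -> KEEP
r=37=100101 popcount=3 -> skip
r=38=100110 popcount=3 -> skip
r=39=100111 popcount=4 -> skip
r=40=101000 popcount=2 -> KEEP
r=41=101001 popcount=3 -> skip
r=42=101010 popcount=3 -> skip
r=43=101011 popcount=4 -> skip
r=44=101100 popcount=3 -> skip
r=45=101101 popcount=4 -> skip
r=46=101110 popcount=4 -> skip
r=47=101111 popcount=5 -> skip
r=48=110000 popcount=2 -> KEEP
r=49=110001 popcount=3 -> skip
r=50=110010 popcount=3 -> skip
r=51=110011 popcount=4 -> skip
r=52=110100 popcount=3 -> skip
Kept rows: 33 34 36 40 48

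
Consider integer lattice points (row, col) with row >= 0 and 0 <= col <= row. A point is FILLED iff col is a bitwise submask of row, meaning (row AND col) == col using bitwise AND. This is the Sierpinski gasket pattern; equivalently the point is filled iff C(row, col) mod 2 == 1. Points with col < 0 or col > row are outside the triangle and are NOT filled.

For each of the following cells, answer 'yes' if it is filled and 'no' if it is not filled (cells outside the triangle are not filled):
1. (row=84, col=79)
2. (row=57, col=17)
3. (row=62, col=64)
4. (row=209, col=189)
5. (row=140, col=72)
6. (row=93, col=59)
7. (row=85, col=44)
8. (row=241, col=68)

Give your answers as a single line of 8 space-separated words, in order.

Answer: no yes no no no no no no

Derivation:
(84,79): row=0b1010100, col=0b1001111, row AND col = 0b1000100 = 68; 68 != 79 -> empty
(57,17): row=0b111001, col=0b10001, row AND col = 0b10001 = 17; 17 == 17 -> filled
(62,64): col outside [0, 62] -> not filled
(209,189): row=0b11010001, col=0b10111101, row AND col = 0b10010001 = 145; 145 != 189 -> empty
(140,72): row=0b10001100, col=0b1001000, row AND col = 0b1000 = 8; 8 != 72 -> empty
(93,59): row=0b1011101, col=0b111011, row AND col = 0b11001 = 25; 25 != 59 -> empty
(85,44): row=0b1010101, col=0b101100, row AND col = 0b100 = 4; 4 != 44 -> empty
(241,68): row=0b11110001, col=0b1000100, row AND col = 0b1000000 = 64; 64 != 68 -> empty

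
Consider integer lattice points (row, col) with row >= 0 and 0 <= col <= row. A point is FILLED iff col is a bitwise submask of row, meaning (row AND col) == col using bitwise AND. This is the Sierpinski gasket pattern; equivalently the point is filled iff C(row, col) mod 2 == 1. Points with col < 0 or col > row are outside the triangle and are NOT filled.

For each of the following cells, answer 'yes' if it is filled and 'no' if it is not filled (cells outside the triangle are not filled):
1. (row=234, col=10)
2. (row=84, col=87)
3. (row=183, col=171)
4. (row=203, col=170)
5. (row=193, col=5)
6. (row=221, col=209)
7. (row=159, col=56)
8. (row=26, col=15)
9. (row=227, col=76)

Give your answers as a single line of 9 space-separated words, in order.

(234,10): row=0b11101010, col=0b1010, row AND col = 0b1010 = 10; 10 == 10 -> filled
(84,87): col outside [0, 84] -> not filled
(183,171): row=0b10110111, col=0b10101011, row AND col = 0b10100011 = 163; 163 != 171 -> empty
(203,170): row=0b11001011, col=0b10101010, row AND col = 0b10001010 = 138; 138 != 170 -> empty
(193,5): row=0b11000001, col=0b101, row AND col = 0b1 = 1; 1 != 5 -> empty
(221,209): row=0b11011101, col=0b11010001, row AND col = 0b11010001 = 209; 209 == 209 -> filled
(159,56): row=0b10011111, col=0b111000, row AND col = 0b11000 = 24; 24 != 56 -> empty
(26,15): row=0b11010, col=0b1111, row AND col = 0b1010 = 10; 10 != 15 -> empty
(227,76): row=0b11100011, col=0b1001100, row AND col = 0b1000000 = 64; 64 != 76 -> empty

Answer: yes no no no no yes no no no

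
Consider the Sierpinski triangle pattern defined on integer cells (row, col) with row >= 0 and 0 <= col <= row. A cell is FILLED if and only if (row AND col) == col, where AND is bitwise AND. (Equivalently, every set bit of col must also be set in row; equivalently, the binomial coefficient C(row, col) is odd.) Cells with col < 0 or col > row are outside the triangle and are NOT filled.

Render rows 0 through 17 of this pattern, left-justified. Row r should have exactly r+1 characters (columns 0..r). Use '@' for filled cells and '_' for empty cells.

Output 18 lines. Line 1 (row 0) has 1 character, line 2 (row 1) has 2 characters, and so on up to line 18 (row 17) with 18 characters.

r0=0: @
r1=1: @@
r2=10: @_@
r3=11: @@@@
r4=100: @___@
r5=101: @@__@@
r6=110: @_@_@_@
r7=111: @@@@@@@@
r8=1000: @_______@
r9=1001: @@______@@
r10=1010: @_@_____@_@
r11=1011: @@@@____@@@@
r12=1100: @___@___@___@
r13=1101: @@__@@__@@__@@
r14=1110: @_@_@_@_@_@_@_@
r15=1111: @@@@@@@@@@@@@@@@
r16=10000: @_______________@
r17=10001: @@______________@@

Answer: @
@@
@_@
@@@@
@___@
@@__@@
@_@_@_@
@@@@@@@@
@_______@
@@______@@
@_@_____@_@
@@@@____@@@@
@___@___@___@
@@__@@__@@__@@
@_@_@_@_@_@_@_@
@@@@@@@@@@@@@@@@
@_______________@
@@______________@@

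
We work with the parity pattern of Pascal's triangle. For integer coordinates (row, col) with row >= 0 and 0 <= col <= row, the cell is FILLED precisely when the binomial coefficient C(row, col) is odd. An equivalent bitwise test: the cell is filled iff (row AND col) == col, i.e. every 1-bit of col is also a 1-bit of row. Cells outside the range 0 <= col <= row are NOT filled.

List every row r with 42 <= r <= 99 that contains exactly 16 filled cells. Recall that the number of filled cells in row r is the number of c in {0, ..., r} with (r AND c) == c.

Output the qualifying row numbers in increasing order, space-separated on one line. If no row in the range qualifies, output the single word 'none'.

Row r has 2^popcount(r) filled cells, so we need popcount(r) = log2(16) = 4.
Scan r = 42..99 and keep those with exactly 4 one-bits:
r=42=101010 popcount=3 -> skip
r=43=101011 popcount=4 -> KEEP
r=44=101100 popcount=3 -> skip
r=45=101101 popcount=4 -> KEEP
r=46=101110 popcount=4 -> KEEP
r=47=101111 popcount=5 -> skip
r=48=110000 popcount=2 -> skip
r=49=110001 popcount=3 -> skip
r=50=110010 popcount=3 -> skip
r=51=110011 popcount=4 -> KEEP
r=52=110100 popcount=3 -> skip
r=53=110101 popcount=4 -> KEEP
r=54=110110 popcount=4 -> KEEP
r=55=110111 popcount=5 -> skip
r=56=111000 popcount=3 -> skip
r=57=111001 popcount=4 -> KEEP
r=58=111010 popcount=4 -> KEEP
r=59=111011 popcount=5 -> skip
r=60=111100 popcount=4 -> KEEP
r=61=111101 popcount=5 -> skip
r=62=111110 popcount=5 -> skip
r=63=111111 popcount=6 -> skip
r=64=1000000 popcount=1 -> skip
r=65=1000001 popcount=2 -> skip
r=66=1000010 popcount=2 -> skip
r=67=1000011 popcount=3 -> skip
r=68=1000100 popcount=2 -> skip
r=69=1000101 popcount=3 -> skip
r=70=1000110 popcount=3 -> skip
r=71=1000111 popcount=4 -> KEEP
r=72=1001000 popcount=2 -> skip
r=73=1001001 popcount=3 -> skip
r=74=1001010 popcount=3 -> skip
r=75=1001011 popcount=4 -> KEEP
r=76=1001100 popcount=3 -> skip
r=77=1001101 popcount=4 -> KEEP
r=78=1001110 popcount=4 -> KEEP
r=79=1001111 popcount=5 -> skip
r=80=1010000 popcount=2 -> skip
r=81=1010001 popcount=3 -> skip
r=82=1010010 popcount=3 -> skip
r=83=1010011 popcount=4 -> KEEP
r=84=1010100 popcount=3 -> skip
r=85=1010101 popcount=4 -> KEEP
r=86=1010110 popcount=4 -> KEEP
r=87=1010111 popcount=5 -> skip
r=88=1011000 popcount=3 -> skip
r=89=1011001 popcount=4 -> KEEP
r=90=1011010 popcount=4 -> KEEP
r=91=1011011 popcount=5 -> skip
r=92=1011100 popcount=4 -> KEEP
r=93=1011101 popcount=5 -> skip
r=94=1011110 popcount=5 -> skip
r=95=1011111 popcount=6 -> skip
r=96=1100000 popcount=2 -> skip
r=97=1100001 popcount=3 -> skip
r=98=1100010 popcount=3 -> skip
r=99=1100011 popcount=4 -> KEEP
Kept rows: 43 45 46 51 53 54 57 58 60 71 75 77 78 83 85 86 89 90 92 99

Answer: 43 45 46 51 53 54 57 58 60 71 75 77 78 83 85 86 89 90 92 99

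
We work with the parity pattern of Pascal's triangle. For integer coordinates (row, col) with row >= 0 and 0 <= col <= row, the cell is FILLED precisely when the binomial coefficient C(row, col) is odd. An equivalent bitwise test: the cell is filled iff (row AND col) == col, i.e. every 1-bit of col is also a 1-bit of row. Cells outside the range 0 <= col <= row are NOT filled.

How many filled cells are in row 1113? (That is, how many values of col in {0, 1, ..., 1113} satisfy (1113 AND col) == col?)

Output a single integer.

1113 in binary = 10001011001
popcount(1113) = number of 1-bits in 10001011001 = 5
A col c satisfies (1113 AND c) == c iff every set bit of c is also set in 1113; each of the 5 set bits of 1113 can independently be on or off in c.
count = 2^5 = 32

Answer: 32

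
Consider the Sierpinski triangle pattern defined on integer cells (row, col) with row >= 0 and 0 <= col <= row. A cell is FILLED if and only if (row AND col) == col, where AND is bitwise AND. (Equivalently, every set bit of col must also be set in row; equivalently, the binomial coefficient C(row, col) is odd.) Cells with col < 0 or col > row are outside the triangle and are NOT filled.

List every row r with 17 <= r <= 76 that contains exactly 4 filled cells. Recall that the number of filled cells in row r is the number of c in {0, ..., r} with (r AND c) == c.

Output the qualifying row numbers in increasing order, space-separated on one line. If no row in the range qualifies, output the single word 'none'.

Row r has 2^popcount(r) filled cells, so we need popcount(r) = log2(4) = 2.
Scan r = 17..76 and keep those with exactly 2 one-bits:
r=17=10001 popcount=2 -> KEEP
r=18=10010 popcount=2 -> KEEP
r=19=10011 popcount=3 -> skip
r=20=10100 popcount=2 -> KEEP
r=21=10101 popcount=3 -> skip
r=22=10110 popcount=3 -> skip
r=23=10111 popcount=4 -> skip
r=24=11000 popcount=2 -> KEEP
r=25=11001 popcount=3 -> skip
r=26=11010 popcount=3 -> skip
r=27=11011 popcount=4 -> skip
r=28=11100 popcount=3 -> skip
r=29=11101 popcount=4 -> skip
r=30=11110 popcount=4 -> skip
r=31=11111 popcount=5 -> skip
r=32=100000 popcount=1 -> skip
r=33=100001 popcount=2 -> KEEP
r=34=100010 popcount=2 -> KEEP
r=35=100011 popcount=3 -> skip
r=36=100100 popcount=2 -> KEEP
r=37=100101 popcount=3 -> skip
r=38=100110 popcount=3 -> skip
r=39=100111 popcount=4 -> skip
r=40=101000 popcount=2 -> KEEP
r=41=101001 popcount=3 -> skip
r=42=101010 popcount=3 -> skip
r=43=101011 popcount=4 -> skip
r=44=101100 popcount=3 -> skip
r=45=101101 popcount=4 -> skip
r=46=101110 popcount=4 -> skip
r=47=101111 popcount=5 -> skip
r=48=110000 popcount=2 -> KEEP
r=49=110001 popcount=3 -> skip
r=50=110010 popcount=3 -> skip
r=51=110011 popcount=4 -> skip
r=52=110100 popcount=3 -> skip
r=53=110101 popcount=4 -> skip
r=54=110110 popcount=4 -> skip
r=55=110111 popcount=5 -> skip
r=56=111000 popcount=3 -> skip
r=57=111001 popcount=4 -> skip
r=58=111010 popcount=4 -> skip
r=59=111011 popcount=5 -> skip
r=60=111100 popcount=4 -> skip
r=61=111101 popcount=5 -> skip
r=62=111110 popcount=5 -> skip
r=63=111111 popcount=6 -> skip
r=64=1000000 popcount=1 -> skip
r=65=1000001 popcount=2 -> KEEP
r=66=1000010 popcount=2 -> KEEP
r=67=1000011 popcount=3 -> skip
r=68=1000100 popcount=2 -> KEEP
r=69=1000101 popcount=3 -> skip
r=70=1000110 popcount=3 -> skip
r=71=1000111 popcount=4 -> skip
r=72=1001000 popcount=2 -> KEEP
r=73=1001001 popcount=3 -> skip
r=74=1001010 popcount=3 -> skip
r=75=1001011 popcount=4 -> skip
r=76=1001100 popcount=3 -> skip
Kept rows: 17 18 20 24 33 34 36 40 48 65 66 68 72

Answer: 17 18 20 24 33 34 36 40 48 65 66 68 72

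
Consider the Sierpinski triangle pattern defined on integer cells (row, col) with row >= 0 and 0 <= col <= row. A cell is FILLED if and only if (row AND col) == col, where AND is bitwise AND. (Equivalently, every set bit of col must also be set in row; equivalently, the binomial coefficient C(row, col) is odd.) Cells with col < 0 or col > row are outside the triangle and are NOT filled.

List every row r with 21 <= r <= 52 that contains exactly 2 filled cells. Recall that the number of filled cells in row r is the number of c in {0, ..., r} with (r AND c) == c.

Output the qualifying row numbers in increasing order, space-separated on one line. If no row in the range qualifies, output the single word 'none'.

Row r has 2^popcount(r) filled cells, so we need popcount(r) = log2(2) = 1.
Scan r = 21..52 and keep those with exactly 1 one-bits:
r=21=10101 popcount=3 -> skip
r=22=10110 popcount=3 -> skip
r=23=10111 popcount=4 -> skip
r=24=11000 popcount=2 -> skip
r=25=11001 popcount=3 -> skip
r=26=11010 popcount=3 -> skip
r=27=11011 popcount=4 -> skip
r=28=11100 popcount=3 -> skip
r=29=11101 popcount=4 -> skip
r=30=11110 popcount=4 -> skip
r=31=11111 popcount=5 -> skip
r=32=100000 popcount=1 -> KEEP
r=33=100001 popcount=2 -> skip
r=34=100010 popcount=2 -> skip
r=35=100011 popcount=3 -> skip
r=36=100100 popcount=2 -> skip
r=37=100101 popcount=3 -> skip
r=38=100110 popcount=3 -> skip
r=39=100111 popcount=4 -> skip
r=40=101000 popcount=2 -> skip
r=41=101001 popcount=3 -> skip
r=42=101010 popcount=3 -> skip
r=43=101011 popcount=4 -> skip
r=44=101100 popcount=3 -> skip
r=45=101101 popcount=4 -> skip
r=46=101110 popcount=4 -> skip
r=47=101111 popcount=5 -> skip
r=48=110000 popcount=2 -> skip
r=49=110001 popcount=3 -> skip
r=50=110010 popcount=3 -> skip
r=51=110011 popcount=4 -> skip
r=52=110100 popcount=3 -> skip
Kept rows: 32

Answer: 32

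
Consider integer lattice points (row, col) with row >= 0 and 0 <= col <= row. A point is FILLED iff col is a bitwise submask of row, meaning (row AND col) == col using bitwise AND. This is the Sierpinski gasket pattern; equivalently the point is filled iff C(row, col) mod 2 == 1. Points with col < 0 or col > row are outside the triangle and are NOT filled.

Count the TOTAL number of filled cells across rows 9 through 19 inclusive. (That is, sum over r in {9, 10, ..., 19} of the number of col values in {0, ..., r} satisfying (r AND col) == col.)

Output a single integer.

r9=1001 pc2: +4 =4
r10=1010 pc2: +4 =8
r11=1011 pc3: +8 =16
r12=1100 pc2: +4 =20
r13=1101 pc3: +8 =28
r14=1110 pc3: +8 =36
r15=1111 pc4: +16 =52
r16=10000 pc1: +2 =54
r17=10001 pc2: +4 =58
r18=10010 pc2: +4 =62
r19=10011 pc3: +8 =70

Answer: 70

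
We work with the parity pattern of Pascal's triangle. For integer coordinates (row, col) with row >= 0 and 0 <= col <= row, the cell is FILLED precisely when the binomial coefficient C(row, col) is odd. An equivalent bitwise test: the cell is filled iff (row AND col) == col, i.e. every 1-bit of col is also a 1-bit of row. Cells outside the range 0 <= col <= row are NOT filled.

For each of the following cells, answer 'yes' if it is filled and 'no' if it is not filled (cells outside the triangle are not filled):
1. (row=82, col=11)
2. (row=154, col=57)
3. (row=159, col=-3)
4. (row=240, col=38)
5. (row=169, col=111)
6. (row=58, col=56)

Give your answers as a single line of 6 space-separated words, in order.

(82,11): row=0b1010010, col=0b1011, row AND col = 0b10 = 2; 2 != 11 -> empty
(154,57): row=0b10011010, col=0b111001, row AND col = 0b11000 = 24; 24 != 57 -> empty
(159,-3): col outside [0, 159] -> not filled
(240,38): row=0b11110000, col=0b100110, row AND col = 0b100000 = 32; 32 != 38 -> empty
(169,111): row=0b10101001, col=0b1101111, row AND col = 0b101001 = 41; 41 != 111 -> empty
(58,56): row=0b111010, col=0b111000, row AND col = 0b111000 = 56; 56 == 56 -> filled

Answer: no no no no no yes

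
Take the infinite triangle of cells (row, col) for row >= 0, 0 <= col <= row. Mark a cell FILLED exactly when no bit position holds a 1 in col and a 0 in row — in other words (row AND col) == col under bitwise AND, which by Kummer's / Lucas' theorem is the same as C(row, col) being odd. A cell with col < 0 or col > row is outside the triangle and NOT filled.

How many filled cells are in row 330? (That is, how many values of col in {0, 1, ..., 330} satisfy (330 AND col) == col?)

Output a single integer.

Answer: 16

Derivation:
330 in binary = 101001010
popcount(330) = number of 1-bits in 101001010 = 4
A col c satisfies (330 AND c) == c iff every set bit of c is also set in 330; each of the 4 set bits of 330 can independently be on or off in c.
count = 2^4 = 16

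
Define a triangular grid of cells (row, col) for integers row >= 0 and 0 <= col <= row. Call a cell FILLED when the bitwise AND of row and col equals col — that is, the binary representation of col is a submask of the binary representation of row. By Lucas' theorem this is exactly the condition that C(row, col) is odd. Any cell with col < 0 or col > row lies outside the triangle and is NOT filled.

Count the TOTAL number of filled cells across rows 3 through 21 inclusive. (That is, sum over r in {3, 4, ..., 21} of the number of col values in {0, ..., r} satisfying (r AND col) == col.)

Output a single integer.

Answer: 106

Derivation:
r3=11 pc2: +4 =4
r4=100 pc1: +2 =6
r5=101 pc2: +4 =10
r6=110 pc2: +4 =14
r7=111 pc3: +8 =22
r8=1000 pc1: +2 =24
r9=1001 pc2: +4 =28
r10=1010 pc2: +4 =32
r11=1011 pc3: +8 =40
r12=1100 pc2: +4 =44
r13=1101 pc3: +8 =52
r14=1110 pc3: +8 =60
r15=1111 pc4: +16 =76
r16=10000 pc1: +2 =78
r17=10001 pc2: +4 =82
r18=10010 pc2: +4 =86
r19=10011 pc3: +8 =94
r20=10100 pc2: +4 =98
r21=10101 pc3: +8 =106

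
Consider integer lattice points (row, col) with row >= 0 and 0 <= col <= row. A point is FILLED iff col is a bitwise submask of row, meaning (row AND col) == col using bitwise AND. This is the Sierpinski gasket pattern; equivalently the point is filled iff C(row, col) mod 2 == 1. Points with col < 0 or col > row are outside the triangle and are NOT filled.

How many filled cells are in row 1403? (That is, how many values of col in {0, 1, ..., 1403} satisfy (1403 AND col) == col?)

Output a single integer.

1403 in binary = 10101111011
popcount(1403) = number of 1-bits in 10101111011 = 8
A col c satisfies (1403 AND c) == c iff every set bit of c is also set in 1403; each of the 8 set bits of 1403 can independently be on or off in c.
count = 2^8 = 256

Answer: 256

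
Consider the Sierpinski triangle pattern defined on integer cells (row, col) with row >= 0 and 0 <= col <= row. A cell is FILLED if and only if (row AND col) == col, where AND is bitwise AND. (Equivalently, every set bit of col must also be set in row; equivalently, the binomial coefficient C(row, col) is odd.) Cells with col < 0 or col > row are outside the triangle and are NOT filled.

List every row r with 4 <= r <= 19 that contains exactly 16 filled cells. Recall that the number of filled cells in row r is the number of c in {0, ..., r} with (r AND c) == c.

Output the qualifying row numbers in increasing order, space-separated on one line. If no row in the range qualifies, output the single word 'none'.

Answer: 15

Derivation:
Row r has 2^popcount(r) filled cells, so we need popcount(r) = log2(16) = 4.
Scan r = 4..19 and keep those with exactly 4 one-bits:
r=4=100 popcount=1 -> skip
r=5=101 popcount=2 -> skip
r=6=110 popcount=2 -> skip
r=7=111 popcount=3 -> skip
r=8=1000 popcount=1 -> skip
r=9=1001 popcount=2 -> skip
r=10=1010 popcount=2 -> skip
r=11=1011 popcount=3 -> skip
r=12=1100 popcount=2 -> skip
r=13=1101 popcount=3 -> skip
r=14=1110 popcount=3 -> skip
r=15=1111 popcount=4 -> KEEP
r=16=10000 popcount=1 -> skip
r=17=10001 popcount=2 -> skip
r=18=10010 popcount=2 -> skip
r=19=10011 popcount=3 -> skip
Kept rows: 15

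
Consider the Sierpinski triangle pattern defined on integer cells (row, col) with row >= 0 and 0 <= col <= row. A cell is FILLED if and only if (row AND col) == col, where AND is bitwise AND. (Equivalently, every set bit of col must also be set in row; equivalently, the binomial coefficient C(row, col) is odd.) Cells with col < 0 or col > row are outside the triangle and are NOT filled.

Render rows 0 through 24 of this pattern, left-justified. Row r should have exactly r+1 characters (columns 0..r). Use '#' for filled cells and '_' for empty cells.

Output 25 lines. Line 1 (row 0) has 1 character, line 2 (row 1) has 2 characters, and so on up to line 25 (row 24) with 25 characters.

r0=0: #
r1=1: ##
r2=10: #_#
r3=11: ####
r4=100: #___#
r5=101: ##__##
r6=110: #_#_#_#
r7=111: ########
r8=1000: #_______#
r9=1001: ##______##
r10=1010: #_#_____#_#
r11=1011: ####____####
r12=1100: #___#___#___#
r13=1101: ##__##__##__##
r14=1110: #_#_#_#_#_#_#_#
r15=1111: ################
r16=10000: #_______________#
r17=10001: ##______________##
r18=10010: #_#_____________#_#
r19=10011: ####____________####
r20=10100: #___#___________#___#
r21=10101: ##__##__________##__##
r22=10110: #_#_#_#_________#_#_#_#
r23=10111: ########________########
r24=11000: #_______#_______#_______#

Answer: #
##
#_#
####
#___#
##__##
#_#_#_#
########
#_______#
##______##
#_#_____#_#
####____####
#___#___#___#
##__##__##__##
#_#_#_#_#_#_#_#
################
#_______________#
##______________##
#_#_____________#_#
####____________####
#___#___________#___#
##__##__________##__##
#_#_#_#_________#_#_#_#
########________########
#_______#_______#_______#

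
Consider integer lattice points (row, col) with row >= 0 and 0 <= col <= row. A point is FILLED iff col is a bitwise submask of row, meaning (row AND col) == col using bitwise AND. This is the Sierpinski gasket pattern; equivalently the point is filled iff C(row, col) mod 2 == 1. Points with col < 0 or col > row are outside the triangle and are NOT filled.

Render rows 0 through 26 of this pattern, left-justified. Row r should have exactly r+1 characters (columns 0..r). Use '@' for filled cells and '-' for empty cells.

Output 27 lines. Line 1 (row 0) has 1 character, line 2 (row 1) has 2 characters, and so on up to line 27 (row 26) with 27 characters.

r0=0: @
r1=1: @@
r2=10: @-@
r3=11: @@@@
r4=100: @---@
r5=101: @@--@@
r6=110: @-@-@-@
r7=111: @@@@@@@@
r8=1000: @-------@
r9=1001: @@------@@
r10=1010: @-@-----@-@
r11=1011: @@@@----@@@@
r12=1100: @---@---@---@
r13=1101: @@--@@--@@--@@
r14=1110: @-@-@-@-@-@-@-@
r15=1111: @@@@@@@@@@@@@@@@
r16=10000: @---------------@
r17=10001: @@--------------@@
r18=10010: @-@-------------@-@
r19=10011: @@@@------------@@@@
r20=10100: @---@-----------@---@
r21=10101: @@--@@----------@@--@@
r22=10110: @-@-@-@---------@-@-@-@
r23=10111: @@@@@@@@--------@@@@@@@@
r24=11000: @-------@-------@-------@
r25=11001: @@------@@------@@------@@
r26=11010: @-@-----@-@-----@-@-----@-@

Answer: @
@@
@-@
@@@@
@---@
@@--@@
@-@-@-@
@@@@@@@@
@-------@
@@------@@
@-@-----@-@
@@@@----@@@@
@---@---@---@
@@--@@--@@--@@
@-@-@-@-@-@-@-@
@@@@@@@@@@@@@@@@
@---------------@
@@--------------@@
@-@-------------@-@
@@@@------------@@@@
@---@-----------@---@
@@--@@----------@@--@@
@-@-@-@---------@-@-@-@
@@@@@@@@--------@@@@@@@@
@-------@-------@-------@
@@------@@------@@------@@
@-@-----@-@-----@-@-----@-@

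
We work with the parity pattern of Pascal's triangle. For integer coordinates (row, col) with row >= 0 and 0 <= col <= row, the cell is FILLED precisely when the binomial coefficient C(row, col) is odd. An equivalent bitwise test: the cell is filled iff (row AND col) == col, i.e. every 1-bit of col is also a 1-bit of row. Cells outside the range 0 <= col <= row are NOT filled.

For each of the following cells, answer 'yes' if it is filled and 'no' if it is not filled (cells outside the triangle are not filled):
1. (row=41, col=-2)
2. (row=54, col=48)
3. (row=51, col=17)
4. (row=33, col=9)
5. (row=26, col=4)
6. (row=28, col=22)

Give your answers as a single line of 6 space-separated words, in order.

(41,-2): col outside [0, 41] -> not filled
(54,48): row=0b110110, col=0b110000, row AND col = 0b110000 = 48; 48 == 48 -> filled
(51,17): row=0b110011, col=0b10001, row AND col = 0b10001 = 17; 17 == 17 -> filled
(33,9): row=0b100001, col=0b1001, row AND col = 0b1 = 1; 1 != 9 -> empty
(26,4): row=0b11010, col=0b100, row AND col = 0b0 = 0; 0 != 4 -> empty
(28,22): row=0b11100, col=0b10110, row AND col = 0b10100 = 20; 20 != 22 -> empty

Answer: no yes yes no no no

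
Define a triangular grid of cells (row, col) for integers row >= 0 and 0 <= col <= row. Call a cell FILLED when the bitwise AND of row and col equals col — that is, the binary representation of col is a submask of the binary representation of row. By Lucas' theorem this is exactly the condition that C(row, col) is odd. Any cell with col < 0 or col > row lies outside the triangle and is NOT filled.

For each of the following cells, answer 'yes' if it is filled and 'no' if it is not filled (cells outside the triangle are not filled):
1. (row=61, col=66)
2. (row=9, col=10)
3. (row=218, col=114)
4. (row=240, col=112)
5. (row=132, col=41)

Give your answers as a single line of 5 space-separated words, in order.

(61,66): col outside [0, 61] -> not filled
(9,10): col outside [0, 9] -> not filled
(218,114): row=0b11011010, col=0b1110010, row AND col = 0b1010010 = 82; 82 != 114 -> empty
(240,112): row=0b11110000, col=0b1110000, row AND col = 0b1110000 = 112; 112 == 112 -> filled
(132,41): row=0b10000100, col=0b101001, row AND col = 0b0 = 0; 0 != 41 -> empty

Answer: no no no yes no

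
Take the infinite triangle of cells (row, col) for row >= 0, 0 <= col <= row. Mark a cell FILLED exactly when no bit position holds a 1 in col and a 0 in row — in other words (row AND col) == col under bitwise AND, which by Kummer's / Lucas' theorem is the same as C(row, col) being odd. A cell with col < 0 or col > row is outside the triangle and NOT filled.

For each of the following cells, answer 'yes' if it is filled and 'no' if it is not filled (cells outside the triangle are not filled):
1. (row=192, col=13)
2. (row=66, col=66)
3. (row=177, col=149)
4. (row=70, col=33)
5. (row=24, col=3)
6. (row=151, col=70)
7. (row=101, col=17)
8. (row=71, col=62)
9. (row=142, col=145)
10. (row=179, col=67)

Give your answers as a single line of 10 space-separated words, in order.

Answer: no yes no no no no no no no no

Derivation:
(192,13): row=0b11000000, col=0b1101, row AND col = 0b0 = 0; 0 != 13 -> empty
(66,66): row=0b1000010, col=0b1000010, row AND col = 0b1000010 = 66; 66 == 66 -> filled
(177,149): row=0b10110001, col=0b10010101, row AND col = 0b10010001 = 145; 145 != 149 -> empty
(70,33): row=0b1000110, col=0b100001, row AND col = 0b0 = 0; 0 != 33 -> empty
(24,3): row=0b11000, col=0b11, row AND col = 0b0 = 0; 0 != 3 -> empty
(151,70): row=0b10010111, col=0b1000110, row AND col = 0b110 = 6; 6 != 70 -> empty
(101,17): row=0b1100101, col=0b10001, row AND col = 0b1 = 1; 1 != 17 -> empty
(71,62): row=0b1000111, col=0b111110, row AND col = 0b110 = 6; 6 != 62 -> empty
(142,145): col outside [0, 142] -> not filled
(179,67): row=0b10110011, col=0b1000011, row AND col = 0b11 = 3; 3 != 67 -> empty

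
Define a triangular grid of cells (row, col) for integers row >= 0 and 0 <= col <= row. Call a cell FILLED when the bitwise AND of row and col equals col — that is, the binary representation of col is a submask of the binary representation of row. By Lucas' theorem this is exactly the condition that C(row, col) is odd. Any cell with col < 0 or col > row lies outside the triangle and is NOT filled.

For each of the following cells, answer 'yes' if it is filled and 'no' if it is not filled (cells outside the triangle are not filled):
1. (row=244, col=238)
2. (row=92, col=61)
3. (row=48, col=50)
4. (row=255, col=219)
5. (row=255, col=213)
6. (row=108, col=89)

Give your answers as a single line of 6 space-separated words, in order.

(244,238): row=0b11110100, col=0b11101110, row AND col = 0b11100100 = 228; 228 != 238 -> empty
(92,61): row=0b1011100, col=0b111101, row AND col = 0b11100 = 28; 28 != 61 -> empty
(48,50): col outside [0, 48] -> not filled
(255,219): row=0b11111111, col=0b11011011, row AND col = 0b11011011 = 219; 219 == 219 -> filled
(255,213): row=0b11111111, col=0b11010101, row AND col = 0b11010101 = 213; 213 == 213 -> filled
(108,89): row=0b1101100, col=0b1011001, row AND col = 0b1001000 = 72; 72 != 89 -> empty

Answer: no no no yes yes no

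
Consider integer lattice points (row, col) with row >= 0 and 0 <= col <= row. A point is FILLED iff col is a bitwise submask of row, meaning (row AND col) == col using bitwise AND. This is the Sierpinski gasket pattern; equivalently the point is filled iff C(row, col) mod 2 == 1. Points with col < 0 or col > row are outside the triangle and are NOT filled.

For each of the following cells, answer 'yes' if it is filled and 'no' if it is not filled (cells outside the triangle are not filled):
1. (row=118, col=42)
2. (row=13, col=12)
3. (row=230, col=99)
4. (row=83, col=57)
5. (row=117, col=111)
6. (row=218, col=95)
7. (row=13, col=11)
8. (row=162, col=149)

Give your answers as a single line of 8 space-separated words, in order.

(118,42): row=0b1110110, col=0b101010, row AND col = 0b100010 = 34; 34 != 42 -> empty
(13,12): row=0b1101, col=0b1100, row AND col = 0b1100 = 12; 12 == 12 -> filled
(230,99): row=0b11100110, col=0b1100011, row AND col = 0b1100010 = 98; 98 != 99 -> empty
(83,57): row=0b1010011, col=0b111001, row AND col = 0b10001 = 17; 17 != 57 -> empty
(117,111): row=0b1110101, col=0b1101111, row AND col = 0b1100101 = 101; 101 != 111 -> empty
(218,95): row=0b11011010, col=0b1011111, row AND col = 0b1011010 = 90; 90 != 95 -> empty
(13,11): row=0b1101, col=0b1011, row AND col = 0b1001 = 9; 9 != 11 -> empty
(162,149): row=0b10100010, col=0b10010101, row AND col = 0b10000000 = 128; 128 != 149 -> empty

Answer: no yes no no no no no no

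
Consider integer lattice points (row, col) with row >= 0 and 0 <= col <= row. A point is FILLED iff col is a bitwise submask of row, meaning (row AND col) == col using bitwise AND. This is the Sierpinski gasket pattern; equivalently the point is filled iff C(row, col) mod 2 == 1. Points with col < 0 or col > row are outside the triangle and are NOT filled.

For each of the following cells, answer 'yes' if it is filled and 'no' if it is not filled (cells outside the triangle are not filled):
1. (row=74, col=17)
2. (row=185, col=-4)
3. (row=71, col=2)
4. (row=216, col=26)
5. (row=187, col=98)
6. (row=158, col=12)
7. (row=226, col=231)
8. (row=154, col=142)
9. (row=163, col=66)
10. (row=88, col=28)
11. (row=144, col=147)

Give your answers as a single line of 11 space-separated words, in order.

(74,17): row=0b1001010, col=0b10001, row AND col = 0b0 = 0; 0 != 17 -> empty
(185,-4): col outside [0, 185] -> not filled
(71,2): row=0b1000111, col=0b10, row AND col = 0b10 = 2; 2 == 2 -> filled
(216,26): row=0b11011000, col=0b11010, row AND col = 0b11000 = 24; 24 != 26 -> empty
(187,98): row=0b10111011, col=0b1100010, row AND col = 0b100010 = 34; 34 != 98 -> empty
(158,12): row=0b10011110, col=0b1100, row AND col = 0b1100 = 12; 12 == 12 -> filled
(226,231): col outside [0, 226] -> not filled
(154,142): row=0b10011010, col=0b10001110, row AND col = 0b10001010 = 138; 138 != 142 -> empty
(163,66): row=0b10100011, col=0b1000010, row AND col = 0b10 = 2; 2 != 66 -> empty
(88,28): row=0b1011000, col=0b11100, row AND col = 0b11000 = 24; 24 != 28 -> empty
(144,147): col outside [0, 144] -> not filled

Answer: no no yes no no yes no no no no no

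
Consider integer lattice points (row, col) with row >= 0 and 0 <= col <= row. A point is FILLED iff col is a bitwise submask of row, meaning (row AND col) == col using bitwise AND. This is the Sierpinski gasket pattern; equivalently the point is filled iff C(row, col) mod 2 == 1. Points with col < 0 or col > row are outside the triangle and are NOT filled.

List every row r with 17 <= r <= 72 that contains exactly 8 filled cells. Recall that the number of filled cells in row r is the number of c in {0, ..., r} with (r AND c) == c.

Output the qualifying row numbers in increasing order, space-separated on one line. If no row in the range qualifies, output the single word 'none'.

Row r has 2^popcount(r) filled cells, so we need popcount(r) = log2(8) = 3.
Scan r = 17..72 and keep those with exactly 3 one-bits:
r=17=10001 popcount=2 -> skip
r=18=10010 popcount=2 -> skip
r=19=10011 popcount=3 -> KEEP
r=20=10100 popcount=2 -> skip
r=21=10101 popcount=3 -> KEEP
r=22=10110 popcount=3 -> KEEP
r=23=10111 popcount=4 -> skip
r=24=11000 popcount=2 -> skip
r=25=11001 popcount=3 -> KEEP
r=26=11010 popcount=3 -> KEEP
r=27=11011 popcount=4 -> skip
r=28=11100 popcount=3 -> KEEP
r=29=11101 popcount=4 -> skip
r=30=11110 popcount=4 -> skip
r=31=11111 popcount=5 -> skip
r=32=100000 popcount=1 -> skip
r=33=100001 popcount=2 -> skip
r=34=100010 popcount=2 -> skip
r=35=100011 popcount=3 -> KEEP
r=36=100100 popcount=2 -> skip
r=37=100101 popcount=3 -> KEEP
r=38=100110 popcount=3 -> KEEP
r=39=100111 popcount=4 -> skip
r=40=101000 popcount=2 -> skip
r=41=101001 popcount=3 -> KEEP
r=42=101010 popcount=3 -> KEEP
r=43=101011 popcount=4 -> skip
r=44=101100 popcount=3 -> KEEP
r=45=101101 popcount=4 -> skip
r=46=101110 popcount=4 -> skip
r=47=101111 popcount=5 -> skip
r=48=110000 popcount=2 -> skip
r=49=110001 popcount=3 -> KEEP
r=50=110010 popcount=3 -> KEEP
r=51=110011 popcount=4 -> skip
r=52=110100 popcount=3 -> KEEP
r=53=110101 popcount=4 -> skip
r=54=110110 popcount=4 -> skip
r=55=110111 popcount=5 -> skip
r=56=111000 popcount=3 -> KEEP
r=57=111001 popcount=4 -> skip
r=58=111010 popcount=4 -> skip
r=59=111011 popcount=5 -> skip
r=60=111100 popcount=4 -> skip
r=61=111101 popcount=5 -> skip
r=62=111110 popcount=5 -> skip
r=63=111111 popcount=6 -> skip
r=64=1000000 popcount=1 -> skip
r=65=1000001 popcount=2 -> skip
r=66=1000010 popcount=2 -> skip
r=67=1000011 popcount=3 -> KEEP
r=68=1000100 popcount=2 -> skip
r=69=1000101 popcount=3 -> KEEP
r=70=1000110 popcount=3 -> KEEP
r=71=1000111 popcount=4 -> skip
r=72=1001000 popcount=2 -> skip
Kept rows: 19 21 22 25 26 28 35 37 38 41 42 44 49 50 52 56 67 69 70

Answer: 19 21 22 25 26 28 35 37 38 41 42 44 49 50 52 56 67 69 70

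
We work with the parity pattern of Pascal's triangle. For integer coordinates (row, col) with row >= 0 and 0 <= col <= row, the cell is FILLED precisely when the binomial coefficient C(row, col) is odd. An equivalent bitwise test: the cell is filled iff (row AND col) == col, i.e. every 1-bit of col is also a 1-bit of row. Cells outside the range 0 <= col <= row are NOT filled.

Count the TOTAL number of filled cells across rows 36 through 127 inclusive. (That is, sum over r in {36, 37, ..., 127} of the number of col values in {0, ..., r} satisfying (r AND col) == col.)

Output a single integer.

r36=100100 pc2: +4 =4
r37=100101 pc3: +8 =12
r38=100110 pc3: +8 =20
r39=100111 pc4: +16 =36
r40=101000 pc2: +4 =40
r41=101001 pc3: +8 =48
r42=101010 pc3: +8 =56
r43=101011 pc4: +16 =72
r44=101100 pc3: +8 =80
r45=101101 pc4: +16 =96
r46=101110 pc4: +16 =112
r47=101111 pc5: +32 =144
r48=110000 pc2: +4 =148
r49=110001 pc3: +8 =156
r50=110010 pc3: +8 =164
r51=110011 pc4: +16 =180
r52=110100 pc3: +8 =188
r53=110101 pc4: +16 =204
r54=110110 pc4: +16 =220
r55=110111 pc5: +32 =252
r56=111000 pc3: +8 =260
r57=111001 pc4: +16 =276
r58=111010 pc4: +16 =292
r59=111011 pc5: +32 =324
r60=111100 pc4: +16 =340
r61=111101 pc5: +32 =372
r62=111110 pc5: +32 =404
r63=111111 pc6: +64 =468
r64=1000000 pc1: +2 =470
r65=1000001 pc2: +4 =474
r66=1000010 pc2: +4 =478
r67=1000011 pc3: +8 =486
r68=1000100 pc2: +4 =490
r69=1000101 pc3: +8 =498
r70=1000110 pc3: +8 =506
r71=1000111 pc4: +16 =522
r72=1001000 pc2: +4 =526
r73=1001001 pc3: +8 =534
r74=1001010 pc3: +8 =542
r75=1001011 pc4: +16 =558
r76=1001100 pc3: +8 =566
r77=1001101 pc4: +16 =582
r78=1001110 pc4: +16 =598
r79=1001111 pc5: +32 =630
r80=1010000 pc2: +4 =634
r81=1010001 pc3: +8 =642
r82=1010010 pc3: +8 =650
r83=1010011 pc4: +16 =666
r84=1010100 pc3: +8 =674
r85=1010101 pc4: +16 =690
r86=1010110 pc4: +16 =706
r87=1010111 pc5: +32 =738
r88=1011000 pc3: +8 =746
r89=1011001 pc4: +16 =762
r90=1011010 pc4: +16 =778
r91=1011011 pc5: +32 =810
r92=1011100 pc4: +16 =826
r93=1011101 pc5: +32 =858
r94=1011110 pc5: +32 =890
r95=1011111 pc6: +64 =954
r96=1100000 pc2: +4 =958
r97=1100001 pc3: +8 =966
r98=1100010 pc3: +8 =974
r99=1100011 pc4: +16 =990
r100=1100100 pc3: +8 =998
r101=1100101 pc4: +16 =1014
r102=1100110 pc4: +16 =1030
r103=1100111 pc5: +32 =1062
r104=1101000 pc3: +8 =1070
r105=1101001 pc4: +16 =1086
r106=1101010 pc4: +16 =1102
r107=1101011 pc5: +32 =1134
r108=1101100 pc4: +16 =1150
r109=1101101 pc5: +32 =1182
r110=1101110 pc5: +32 =1214
r111=1101111 pc6: +64 =1278
r112=1110000 pc3: +8 =1286
r113=1110001 pc4: +16 =1302
r114=1110010 pc4: +16 =1318
r115=1110011 pc5: +32 =1350
r116=1110100 pc4: +16 =1366
r117=1110101 pc5: +32 =1398
r118=1110110 pc5: +32 =1430
r119=1110111 pc6: +64 =1494
r120=1111000 pc4: +16 =1510
r121=1111001 pc5: +32 =1542
r122=1111010 pc5: +32 =1574
r123=1111011 pc6: +64 =1638
r124=1111100 pc5: +32 =1670
r125=1111101 pc6: +64 =1734
r126=1111110 pc6: +64 =1798
r127=1111111 pc7: +128 =1926

Answer: 1926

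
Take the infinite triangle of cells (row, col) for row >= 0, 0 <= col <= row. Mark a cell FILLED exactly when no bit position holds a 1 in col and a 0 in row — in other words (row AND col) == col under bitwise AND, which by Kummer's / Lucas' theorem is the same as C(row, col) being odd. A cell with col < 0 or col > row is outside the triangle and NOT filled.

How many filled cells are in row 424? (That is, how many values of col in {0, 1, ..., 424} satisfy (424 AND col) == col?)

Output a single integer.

Answer: 16

Derivation:
424 in binary = 110101000
popcount(424) = number of 1-bits in 110101000 = 4
A col c satisfies (424 AND c) == c iff every set bit of c is also set in 424; each of the 4 set bits of 424 can independently be on or off in c.
count = 2^4 = 16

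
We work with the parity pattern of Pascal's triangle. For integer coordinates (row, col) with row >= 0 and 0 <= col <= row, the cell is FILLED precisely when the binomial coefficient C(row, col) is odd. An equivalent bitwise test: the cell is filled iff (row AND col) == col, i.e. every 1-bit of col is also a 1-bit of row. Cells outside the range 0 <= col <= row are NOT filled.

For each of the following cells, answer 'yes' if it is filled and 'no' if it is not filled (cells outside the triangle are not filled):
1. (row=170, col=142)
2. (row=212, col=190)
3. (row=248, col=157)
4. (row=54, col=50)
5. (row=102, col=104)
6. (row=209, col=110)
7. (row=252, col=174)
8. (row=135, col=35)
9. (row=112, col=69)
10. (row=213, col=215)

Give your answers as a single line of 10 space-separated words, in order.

(170,142): row=0b10101010, col=0b10001110, row AND col = 0b10001010 = 138; 138 != 142 -> empty
(212,190): row=0b11010100, col=0b10111110, row AND col = 0b10010100 = 148; 148 != 190 -> empty
(248,157): row=0b11111000, col=0b10011101, row AND col = 0b10011000 = 152; 152 != 157 -> empty
(54,50): row=0b110110, col=0b110010, row AND col = 0b110010 = 50; 50 == 50 -> filled
(102,104): col outside [0, 102] -> not filled
(209,110): row=0b11010001, col=0b1101110, row AND col = 0b1000000 = 64; 64 != 110 -> empty
(252,174): row=0b11111100, col=0b10101110, row AND col = 0b10101100 = 172; 172 != 174 -> empty
(135,35): row=0b10000111, col=0b100011, row AND col = 0b11 = 3; 3 != 35 -> empty
(112,69): row=0b1110000, col=0b1000101, row AND col = 0b1000000 = 64; 64 != 69 -> empty
(213,215): col outside [0, 213] -> not filled

Answer: no no no yes no no no no no no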